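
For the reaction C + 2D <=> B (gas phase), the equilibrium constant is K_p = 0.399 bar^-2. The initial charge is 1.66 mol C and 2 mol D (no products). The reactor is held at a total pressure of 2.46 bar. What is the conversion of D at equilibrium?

Let X = conversion of D (basis 2 mol D); extent of reaction ξ = X.
At extent ξ: n_C = 1.66 − X; n_D = 2 − 2X; n_B = X.
n_T = Σnᵢ = 3.66 − 2X.
With p_i = (n_i/n_T)P, K_p = p_B / (p_C p_D^2).
Substituting and setting equal to 0.399 bar^-2 gives a polynomial in X; the root in (0,1) is X = 0.456.

X = 0.456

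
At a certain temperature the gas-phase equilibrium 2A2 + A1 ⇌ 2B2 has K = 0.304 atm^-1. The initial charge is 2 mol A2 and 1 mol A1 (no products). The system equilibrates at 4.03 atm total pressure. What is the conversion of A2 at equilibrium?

X = 0.354

Basis: 2 mol A2 initially; let X = conversion of A2. Extent ξ = X.
Moles: n_A2 = 2 − 2X; n_A1 = 1 − X; n_B2 = 2X.
n_T = Σnᵢ = 3 − X.
y_i = n_i/n_T, p_i = y_i·P. K = p_B2^2 / (p_A2^2 p_A1).
This yields a degree-3 equation in X; solving on (0,1), X = 0.354.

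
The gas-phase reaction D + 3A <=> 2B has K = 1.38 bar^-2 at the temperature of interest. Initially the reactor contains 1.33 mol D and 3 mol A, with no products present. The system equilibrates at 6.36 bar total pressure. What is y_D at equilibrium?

y_D = 0.209

Let X = conversion of A (basis 3 mol A); extent of reaction ξ = X.
Species balance: n_D = 1.33 − X; n_A = 3 − 3X; n_B = 2X.
n_T = Σnᵢ = 4.33 − 2X.
With p_i = (n_i/n_T)P, K = p_B^2 / (p_D p_A^3).
This yields a degree-4 equation in X; solving on (0,1), X = 0.731.
Then n_D = 0.599, n_T = 2.87, so y_D = 0.209.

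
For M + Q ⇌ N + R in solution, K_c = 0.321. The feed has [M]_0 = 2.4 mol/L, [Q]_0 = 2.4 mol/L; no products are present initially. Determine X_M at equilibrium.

Let X = conversion of M; extent ξ = 2.4·X mol/L.
Concentrations: [M] = 2.4 − 2.4X; [Q] = 2.4 − 2.4X; [N] = 2.4X; [R] = 2.4X.
K_c = [N] [R] / ([M] [Q]).
Solving K_c = 0.321 for X ∈ (0,1): X = 0.362.

X = 0.362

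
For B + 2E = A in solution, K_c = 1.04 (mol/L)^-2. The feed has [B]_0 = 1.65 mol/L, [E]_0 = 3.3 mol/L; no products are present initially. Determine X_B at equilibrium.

X = 0.620

Let X = conversion of B; extent ξ = 1.65·X mol/L.
Concentrations: [B] = 1.65 − 1.65X; [E] = 3.3 − 3.3X; [A] = 1.65X.
K_c = [A] / ([B] [E]^2).
This equals 1.04 at X = 0.620 (the root in 0 < X < 1).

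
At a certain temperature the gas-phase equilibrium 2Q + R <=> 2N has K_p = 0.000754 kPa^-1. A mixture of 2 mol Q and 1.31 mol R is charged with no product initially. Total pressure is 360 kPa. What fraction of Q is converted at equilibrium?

X = 0.235

Take 2 mol Q as basis and let X be its fractional conversion, so ξ = X.
At extent ξ: n_Q = 2 − 2X; n_R = 1.31 − X; n_N = 2X.
n_T = Σnᵢ = 3.31 − X.
With p_i = (n_i/n_T)P, K_p = p_N^2 / (p_Q^2 p_R).
Equating to 0.000754 kPa^-1 and solving on 0 < X < 1: X = 0.235.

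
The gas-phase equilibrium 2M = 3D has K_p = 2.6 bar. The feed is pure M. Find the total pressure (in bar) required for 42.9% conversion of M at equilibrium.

P = 3.86 bar

Basis: 1 mol M initially; let X = conversion of M. Extent ξ = 0.5X.
Moles: n_M = 1 − X; n_D = 1.5X.
Summing: n_T = 1 + 0.5X.
K_p = p_D^3 / (p_M^2) with p_i = (n_i/n_T)·P.
At X = 0.429: the mole-fraction product g(X) = Π y_i^ν_i = 0.6729. Since K_p = g(X)·P^{1}, P = (K_p/g)^(1/1) = (2.6/0.6729)^(1/1) = 3.86 bar.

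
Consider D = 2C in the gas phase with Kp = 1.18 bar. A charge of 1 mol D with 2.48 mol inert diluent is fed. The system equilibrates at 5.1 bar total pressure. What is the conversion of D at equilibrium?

Basis: 1 mol D initially; let X = conversion of D. Extent ξ = X.
Moles: n_D = 1 − X; n_C = 2X; n_I = 2.48 (inert).
Summing: n_T = 3.48 + X.
y_i = n_i/n_T, p_i = y_i·P. Kp = p_C^2 / (p_D).
Substituting and setting equal to 1.18 bar gives a polynomial in X; the root in (0,1) is X = 0.374.

X = 0.374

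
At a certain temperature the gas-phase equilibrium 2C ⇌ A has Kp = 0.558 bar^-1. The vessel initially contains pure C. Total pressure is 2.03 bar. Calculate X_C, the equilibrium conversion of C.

Take 1 mol C as basis and let X be its fractional conversion, so ξ = 0.5X.
Mole table: n_C = 1 − X; n_A = 0.5X.
Total moles n_T = 1 − 0.5X.
Mole fractions y_i = n_i/n_T; Kp = p_A / (p_C^2) with p_i = y_i·P.
This yields a degree-2 equation in X; solving on (0,1), X = 0.575.

X = 0.575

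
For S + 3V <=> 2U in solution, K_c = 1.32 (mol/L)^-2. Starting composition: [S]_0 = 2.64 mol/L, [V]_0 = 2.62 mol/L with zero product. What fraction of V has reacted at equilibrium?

X = 0.689

Let X = conversion of V; extent ξ = 2.62X/3 mol/L.
Concentrations: [S] = 2.64 − 0.873X; [V] = 2.62 − 2.62X; [U] = 1.75X.
K_c = [U]^2 / ([S] [V]^3).
This equals 1.32 at X = 0.689 (the root in 0 < X < 1).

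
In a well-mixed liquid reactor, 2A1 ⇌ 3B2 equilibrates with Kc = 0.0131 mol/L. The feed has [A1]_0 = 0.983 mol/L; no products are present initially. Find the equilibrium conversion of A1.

Let X = conversion of A1; extent ξ = 0.983X/2 mol/L.
Concentrations: [A1] = 0.983 − 0.983X; [B2] = 1.47X.
Kc = [B2]^3 / ([A1]^2).
Solving Kc = 0.0131 for X ∈ (0,1): X = 0.143.

X = 0.143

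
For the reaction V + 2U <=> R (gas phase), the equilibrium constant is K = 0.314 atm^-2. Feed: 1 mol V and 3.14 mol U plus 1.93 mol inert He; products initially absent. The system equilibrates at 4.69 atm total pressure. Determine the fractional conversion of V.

X = 0.541

Let X = conversion of V (basis 1 mol V); extent of reaction ξ = X.
Mole table: n_V = 1 − X; n_U = 3.14 − 2X; n_R = X; n_I = 1.93 (inert).
Total moles n_T = 6.07 − 2X.
y_i = n_i/n_T, p_i = y_i·P. K = p_R / (p_V p_U^2).
Equating to 0.314 atm^-2 and solving on 0 < X < 1: X = 0.541.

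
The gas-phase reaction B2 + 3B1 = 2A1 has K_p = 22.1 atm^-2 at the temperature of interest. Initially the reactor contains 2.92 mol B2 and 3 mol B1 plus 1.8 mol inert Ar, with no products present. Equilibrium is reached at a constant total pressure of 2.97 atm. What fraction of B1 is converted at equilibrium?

X = 0.796

Let X = conversion of B1 (basis 3 mol B1); extent of reaction ξ = X.
Moles: n_B2 = 2.92 − X; n_B1 = 3 − 3X; n_A1 = 2X; n_I = 1.8 (inert).
Total moles n_T = 7.72 − 2X.
y_i = n_i/n_T, p_i = y_i·P. K_p = p_A1^2 / (p_B2 p_B1^3).
Substituting and setting equal to 22.1 atm^-2 gives a polynomial in X; the root in (0,1) is X = 0.796.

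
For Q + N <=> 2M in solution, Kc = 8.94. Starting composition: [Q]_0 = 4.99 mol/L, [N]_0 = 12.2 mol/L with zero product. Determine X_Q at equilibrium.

Let X = conversion of Q; extent ξ = 4.99·X mol/L.
Concentrations: [Q] = 4.99 − 4.99X; [N] = 12.2 − 4.99X; [M] = 9.98X.
Kc = [M]^2 / ([Q] [N]).
Solving Kc = 8.94 for X ∈ (0,1): X = 0.817.

X = 0.817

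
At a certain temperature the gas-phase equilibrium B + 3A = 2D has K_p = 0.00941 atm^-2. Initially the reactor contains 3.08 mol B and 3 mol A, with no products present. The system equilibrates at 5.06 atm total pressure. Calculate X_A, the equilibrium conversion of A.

X = 0.250

Take 3 mol A as basis and let X be its fractional conversion, so ξ = X.
Mole table: n_B = 3.08 − X; n_A = 3 − 3X; n_D = 2X.
Total moles n_T = 6.08 − 2X.
y_i = n_i/n_T, p_i = y_i·P. K_p = p_D^2 / (p_B p_A^3).
Substituting and setting equal to 0.00941 atm^-2 gives a polynomial in X; the root in (0,1) is X = 0.250.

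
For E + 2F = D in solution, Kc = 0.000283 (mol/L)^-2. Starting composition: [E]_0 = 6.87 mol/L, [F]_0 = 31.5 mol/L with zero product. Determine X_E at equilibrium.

Let X = conversion of E; extent ξ = 6.87·X mol/L.
Concentrations: [E] = 6.87 − 6.87X; [F] = 31.5 − 13.7X; [D] = 6.87X.
Kc = [D] / ([E] [F]^2).
Equating to 0.000283 (mol/L)^-2: the physical root is X = 0.191.

X = 0.191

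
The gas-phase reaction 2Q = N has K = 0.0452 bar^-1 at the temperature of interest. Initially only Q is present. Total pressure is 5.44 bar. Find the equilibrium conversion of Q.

X = 0.290

Take 1 mol Q as basis and let X be its fractional conversion, so ξ = 0.5X.
Moles: n_Q = 1 − X; n_N = 0.5X.
Total moles n_T = 1 − 0.5X.
y_i = n_i/n_T, p_i = y_i·P. K = p_N / (p_Q^2).
This yields a degree-2 equation in X; solving on (0,1), X = 0.290.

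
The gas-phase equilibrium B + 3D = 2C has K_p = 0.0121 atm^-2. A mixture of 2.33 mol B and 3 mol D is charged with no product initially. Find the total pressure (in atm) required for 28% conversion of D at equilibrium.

P = 5.34 atm

Take 3 mol D as basis and let X be its fractional conversion, so ξ = X.
Moles: n_B = 2.33 − X; n_D = 3 − 3X; n_C = 2X.
Summing: n_T = 5.33 − 2X.
K_p = p_C^2 / (p_B p_D^3) with p_i = (n_i/n_T)·P.
At X = 0.28: the mole-fraction product g(X) = Π y_i^ν_i = 0.3454. Since K_p = g(X)·P^{-2}, P = (g/K_p)^(1/2) = (0.3454/0.0121)^(1/2) = 5.34 atm.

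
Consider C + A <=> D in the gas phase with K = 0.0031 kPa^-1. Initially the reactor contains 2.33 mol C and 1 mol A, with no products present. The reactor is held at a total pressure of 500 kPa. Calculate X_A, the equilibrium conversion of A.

X = 0.501

Take 1 mol A as basis and let X be its fractional conversion, so ξ = X.
Moles: n_C = 2.33 − X; n_A = 1 − X; n_D = X.
n_T = Σnᵢ = 3.33 − X.
y_i = n_i/n_T, p_i = y_i·P. K = p_D / (p_C p_A).
Setting this equal to 0.0031 kPa^-1 and taking the physical root (0 < X < 1) gives X = 0.501.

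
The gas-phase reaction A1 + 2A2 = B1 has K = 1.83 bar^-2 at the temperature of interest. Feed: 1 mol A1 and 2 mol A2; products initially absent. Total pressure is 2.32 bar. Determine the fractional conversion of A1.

X = 0.636

Take 1 mol A1 as basis and let X be its fractional conversion, so ξ = X.
Moles: n_A1 = 1 − X; n_A2 = 2 − 2X; n_B1 = X.
Total moles n_T = 3 − 2X.
y_i = n_i/n_T, p_i = y_i·P. K = p_B1 / (p_A1 p_A2^2).
Substituting and setting equal to 1.83 bar^-2 gives a polynomial in X; the root in (0,1) is X = 0.636.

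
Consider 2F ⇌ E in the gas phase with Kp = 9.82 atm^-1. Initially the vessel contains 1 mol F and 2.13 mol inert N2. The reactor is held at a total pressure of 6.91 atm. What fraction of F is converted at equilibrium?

Let X = conversion of F (basis 1 mol F); extent of reaction ξ = 0.5X.
Species balance: n_F = 1 − X; n_E = 0.5X; n_I = 2.13 (inert).
Total moles n_T = 3.13 − 0.5X.
y_i = n_i/n_T, p_i = y_i·P. Kp = p_E / (p_F^2).
Substituting and setting equal to 9.82 atm^-1 gives a polynomial in X; the root in (0,1) is X = 0.869.

X = 0.869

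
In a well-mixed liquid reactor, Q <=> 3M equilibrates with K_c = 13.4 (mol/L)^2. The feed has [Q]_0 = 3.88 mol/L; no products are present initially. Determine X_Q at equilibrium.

X = 0.287

Let X = conversion of Q; extent ξ = 3.88·X mol/L.
Concentrations: [Q] = 3.88 − 3.88X; [M] = 11.6X.
K_c = [M]^3 / ([Q]).
Setting equal to 13.4 and solving for X on (0,1) gives X = 0.287.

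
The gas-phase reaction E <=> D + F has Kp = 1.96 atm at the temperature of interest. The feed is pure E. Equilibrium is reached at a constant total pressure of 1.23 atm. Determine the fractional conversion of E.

X = 0.784

Basis: 1 mol E initially; let X = conversion of E. Extent ξ = X.
Moles: n_E = 1 − X; n_D = X; n_F = X.
n_T = Σnᵢ = 1 + X.
y_i = n_i/n_T, p_i = y_i·P. Kp = p_D p_F / (p_E).
Equating to 1.96 atm and solving on 0 < X < 1: X = 0.784.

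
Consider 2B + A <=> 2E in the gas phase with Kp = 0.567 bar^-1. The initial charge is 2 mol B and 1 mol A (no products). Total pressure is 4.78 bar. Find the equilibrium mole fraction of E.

y_E = 0.340

Let X = conversion of B (basis 2 mol B); extent of reaction ξ = X.
At extent ξ: n_B = 2 − 2X; n_A = 1 − X; n_E = 2X.
Summing: n_T = 3 − X.
y_i = n_i/n_T, p_i = y_i·P. Kp = p_E^2 / (p_B^2 p_A).
Equating to 0.567 bar^-1 and solving on 0 < X < 1: X = 0.436.
Then n_E = 0.871, n_T = 2.56, so y_E = 0.340.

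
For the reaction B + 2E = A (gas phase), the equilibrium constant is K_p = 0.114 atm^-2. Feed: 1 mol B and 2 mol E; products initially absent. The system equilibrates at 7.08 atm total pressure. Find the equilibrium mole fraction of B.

Basis: 1 mol B initially; let X = conversion of B. Extent ξ = X.
At extent ξ: n_B = 1 − X; n_E = 2 − 2X; n_A = X.
n_T = Σnᵢ = 3 − 2X.
y_i = n_i/n_T, p_i = y_i·P. K_p = p_A / (p_B p_E^2).
Substituting and setting equal to 0.114 atm^-2 gives a polynomial in X; the root in (0,1) is X = 0.557.
Then n_B = 0.443, n_T = 1.89, so y_B = 0.235.

y_B = 0.235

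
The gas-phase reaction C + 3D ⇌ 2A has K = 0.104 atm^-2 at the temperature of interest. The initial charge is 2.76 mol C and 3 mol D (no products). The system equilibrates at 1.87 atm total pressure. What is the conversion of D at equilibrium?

Basis: 3 mol D initially; let X = conversion of D. Extent ξ = X.
Moles: n_C = 2.76 − X; n_D = 3 − 3X; n_A = 2X.
Total moles n_T = 5.76 − 2X.
With p_i = (n_i/n_T)P, K = p_A^2 / (p_C p_D^3).
This yields a degree-4 equation in X; solving on (0,1), X = 0.286.

X = 0.286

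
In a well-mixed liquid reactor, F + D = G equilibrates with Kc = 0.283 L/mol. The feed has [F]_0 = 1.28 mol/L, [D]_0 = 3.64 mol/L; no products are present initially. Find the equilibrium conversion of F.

Let X = conversion of F; extent ξ = 1.28·X mol/L.
Concentrations: [F] = 1.28 − 1.28X; [D] = 3.64 − 1.28X; [G] = 1.28X.
Kc = [G] / ([F] [D]).
Equating to 0.283 L/mol: the physical root is X = 0.463.

X = 0.463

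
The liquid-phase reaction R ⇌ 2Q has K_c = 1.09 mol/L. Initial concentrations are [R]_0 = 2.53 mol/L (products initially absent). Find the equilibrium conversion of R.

X = 0.279

Let X = conversion of R; extent ξ = 2.53·X mol/L.
Concentrations: [R] = 2.53 − 2.53X; [Q] = 5.06X.
K_c = [Q]^2 / ([R]).
Solving K_c = 1.09 for X ∈ (0,1): X = 0.279.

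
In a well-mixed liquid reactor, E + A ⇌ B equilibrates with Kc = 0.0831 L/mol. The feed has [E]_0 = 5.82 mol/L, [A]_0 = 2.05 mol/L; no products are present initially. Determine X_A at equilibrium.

Let X = conversion of A; extent ξ = 2.05·X mol/L.
Concentrations: [E] = 5.82 − 2.05X; [A] = 2.05 − 2.05X; [B] = 2.05X.
Kc = [B] / ([E] [A]).
Solving Kc = 0.0831 for X ∈ (0,1): X = 0.302.

X = 0.302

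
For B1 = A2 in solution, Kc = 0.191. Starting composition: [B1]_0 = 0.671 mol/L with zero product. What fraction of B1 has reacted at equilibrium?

X = 0.160

Let X = conversion of B1; extent ξ = 0.671·X mol/L.
Concentrations: [B1] = 0.671 − 0.671X; [A2] = 0.671X.
Kc = [A2] / ([B1]).
This equals 0.191 at X = 0.160 (the root in 0 < X < 1).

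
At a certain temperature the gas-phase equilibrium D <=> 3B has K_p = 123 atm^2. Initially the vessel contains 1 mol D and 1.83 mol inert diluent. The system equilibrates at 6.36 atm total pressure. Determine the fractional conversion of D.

Basis: 1 mol D initially; let X = conversion of D. Extent ξ = X.
Mole table: n_D = 1 − X; n_B = 3X; n_I = 1.83 (inert).
Total moles n_T = 2.83 + 2X.
Mole fractions y_i = n_i/n_T; K_p = p_B^3 / (p_D) with p_i = y_i·P.
Equating to 123 atm^2 and solving on 0 < X < 1: X = 0.781.

X = 0.781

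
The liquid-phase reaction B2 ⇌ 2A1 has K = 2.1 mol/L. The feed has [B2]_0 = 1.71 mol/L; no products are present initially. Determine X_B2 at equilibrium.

X = 0.421

Let X = conversion of B2; extent ξ = 1.71·X mol/L.
Concentrations: [B2] = 1.71 − 1.71X; [A1] = 3.42X.
K = [A1]^2 / ([B2]).
Equating to 2.1 mol/L: the physical root is X = 0.421.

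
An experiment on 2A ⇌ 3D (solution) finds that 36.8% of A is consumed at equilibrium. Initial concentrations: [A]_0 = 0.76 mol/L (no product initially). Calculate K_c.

Let X = conversion of A.
Concentrations: [A] = 0.76 − 0.76X; [D] = 1.14X.
At X = 0.368: [A] = 0.48, [D] = 0.42.
K_c = [D]^3 / ([A]^2) = 0.32 mol/L.

K_c = 0.32 mol/L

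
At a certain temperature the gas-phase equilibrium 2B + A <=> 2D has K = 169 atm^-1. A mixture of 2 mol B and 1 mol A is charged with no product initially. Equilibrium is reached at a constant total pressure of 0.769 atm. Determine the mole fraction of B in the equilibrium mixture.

y_B = 0.197

Basis: 2 mol B initially; let X = conversion of B. Extent ξ = X.
At extent ξ: n_B = 2 − 2X; n_A = 1 − X; n_D = 2X.
Summing: n_T = 3 − X.
With p_i = (n_i/n_T)P, K = p_D^2 / (p_B^2 p_A).
This yields a degree-3 equation in X; solving on (0,1), X = 0.782.
Then n_B = 0.437, n_T = 2.22, so y_B = 0.197.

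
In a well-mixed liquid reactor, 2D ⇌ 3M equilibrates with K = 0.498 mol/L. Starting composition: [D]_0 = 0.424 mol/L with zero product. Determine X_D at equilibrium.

Let X = conversion of D; extent ξ = 0.424X/2 mol/L.
Concentrations: [D] = 0.424 − 0.424X; [M] = 0.636X.
K = [M]^3 / ([D]^2).
Setting equal to 0.498 and solving for X on (0,1) gives X = 0.464.

X = 0.464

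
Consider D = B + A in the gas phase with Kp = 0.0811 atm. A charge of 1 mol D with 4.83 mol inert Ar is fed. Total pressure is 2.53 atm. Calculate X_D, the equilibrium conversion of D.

X = 0.357

Take 1 mol D as basis and let X be its fractional conversion, so ξ = X.
Moles: n_D = 1 − X; n_B = X; n_A = X; n_I = 4.83 (inert).
Summing: n_T = 5.83 + X.
With p_i = (n_i/n_T)P, Kp = p_B p_A / (p_D).
Setting this equal to 0.0811 atm and taking the physical root (0 < X < 1) gives X = 0.357.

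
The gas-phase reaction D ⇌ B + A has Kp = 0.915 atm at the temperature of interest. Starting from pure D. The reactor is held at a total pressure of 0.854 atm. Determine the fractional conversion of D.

X = 0.719

Take 1 mol D as basis and let X be its fractional conversion, so ξ = X.
Mole table: n_D = 1 − X; n_B = X; n_A = X.
Total moles n_T = 1 + X.
y_i = n_i/n_T, p_i = y_i·P. Kp = p_B p_A / (p_D).
Substituting and setting equal to 0.915 atm gives a polynomial in X; the root in (0,1) is X = 0.719.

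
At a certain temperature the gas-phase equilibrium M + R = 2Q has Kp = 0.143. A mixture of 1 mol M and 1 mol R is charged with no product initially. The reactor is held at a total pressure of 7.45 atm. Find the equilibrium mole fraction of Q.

y_Q = 0.159

Take 1 mol M as basis and let X be its fractional conversion, so ξ = X.
At extent ξ: n_M = 1 − X; n_R = 1 − X; n_Q = 2X.
Since Δν = 0, n_T = 2 throughout.
Mole fractions y_i = n_i/n_T; Kp = p_Q^2 / (p_M p_R) with p_i = y_i·P.
Setting this equal to 0.143 and taking the physical root (0 < X < 1) gives X = 0.159.
Then n_Q = 0.318, n_T = 2, so y_Q = 0.159.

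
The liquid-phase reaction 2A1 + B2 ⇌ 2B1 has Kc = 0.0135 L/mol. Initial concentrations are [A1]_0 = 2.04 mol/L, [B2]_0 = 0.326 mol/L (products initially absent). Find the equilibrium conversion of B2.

Let X = conversion of B2; extent ξ = 0.326·X mol/L.
Concentrations: [A1] = 2.04 − 0.652X; [B2] = 0.326 − 0.326X; [B1] = 0.652X.
Kc = [B1]^2 / ([A1]^2 [B2]).
Equating to 0.0135 L/mol: the physical root is X = 0.178.

X = 0.178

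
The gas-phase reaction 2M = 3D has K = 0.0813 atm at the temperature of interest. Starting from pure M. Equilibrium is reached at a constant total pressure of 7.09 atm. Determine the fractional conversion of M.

X = 0.139

Basis: 1 mol M initially; let X = conversion of M. Extent ξ = 0.5X.
At extent ξ: n_M = 1 − X; n_D = 1.5X.
Summing: n_T = 1 + 0.5X.
With p_i = (n_i/n_T)P, K = p_D^3 / (p_M^2).
This yields a degree-3 equation in X; solving on (0,1), X = 0.139.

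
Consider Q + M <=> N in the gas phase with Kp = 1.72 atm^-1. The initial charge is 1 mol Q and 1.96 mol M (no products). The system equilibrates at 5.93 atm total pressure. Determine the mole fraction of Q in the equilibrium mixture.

y_Q = 0.074

Take 1 mol Q as basis and let X be its fractional conversion, so ξ = X.
At extent ξ: n_Q = 1 − X; n_M = 1.96 − X; n_N = X.
n_T = Σnᵢ = 2.96 − X.
With p_i = (n_i/n_T)P, Kp = p_N / (p_Q p_M).
Equating to 1.72 atm^-1 and solving on 0 < X < 1: X = 0.843.
Then n_Q = 0.157, n_T = 2.12, so y_Q = 0.074.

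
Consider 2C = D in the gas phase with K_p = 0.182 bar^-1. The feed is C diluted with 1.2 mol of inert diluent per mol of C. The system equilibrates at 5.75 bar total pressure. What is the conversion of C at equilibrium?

X = 0.389

Basis: 1 mol C initially; let X = conversion of C. Extent ξ = 0.5X.
Mole table: n_C = 1 − X; n_D = 0.5X; n_I = 1.2 (inert).
Summing: n_T = 2.2 − 0.5X.
Mole fractions y_i = n_i/n_T; K_p = p_D / (p_C^2) with p_i = y_i·P.
This yields a degree-2 equation in X; solving on (0,1), X = 0.389.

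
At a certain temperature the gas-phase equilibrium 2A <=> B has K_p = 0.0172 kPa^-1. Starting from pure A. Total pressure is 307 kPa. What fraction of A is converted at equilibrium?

Basis: 1 mol A initially; let X = conversion of A. Extent ξ = 0.5X.
Moles: n_A = 1 − X; n_B = 0.5X.
n_T = Σnᵢ = 1 − 0.5X.
Mole fractions y_i = n_i/n_T; K_p = p_B / (p_A^2) with p_i = y_i·P.
This yields a degree-2 equation in X; solving on (0,1), X = 0.787.

X = 0.787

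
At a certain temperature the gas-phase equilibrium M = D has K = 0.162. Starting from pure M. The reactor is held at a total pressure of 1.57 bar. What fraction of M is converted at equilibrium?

X = 0.139

Basis: 1 mol M initially; let X = conversion of M. Extent ξ = X.
Mole table: n_M = 1 − X; n_D = X.
n_T stays at 1 (no change in mole number).
Mole fractions y_i = n_i/n_T; K = p_D / (p_M) with p_i = y_i·P.
Equating to 0.162 and solving on 0 < X < 1: X = 0.139.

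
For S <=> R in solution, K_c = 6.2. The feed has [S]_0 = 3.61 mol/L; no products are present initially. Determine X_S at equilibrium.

X = 0.861

Let X = conversion of S; extent ξ = 3.61·X mol/L.
Concentrations: [S] = 3.61 − 3.61X; [R] = 3.61X.
K_c = [R] / ([S]).
Solving K_c = 6.2 for X ∈ (0,1): X = 0.861.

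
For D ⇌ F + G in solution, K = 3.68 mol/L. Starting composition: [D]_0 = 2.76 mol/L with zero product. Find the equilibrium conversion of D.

Let X = conversion of D; extent ξ = 2.76·X mol/L.
Concentrations: [D] = 2.76 − 2.76X; [F] = 2.76X; [G] = 2.76X.
K = [F] [G] / ([D]).
Equating to 3.68 mol/L: the physical root is X = 0.667.

X = 0.667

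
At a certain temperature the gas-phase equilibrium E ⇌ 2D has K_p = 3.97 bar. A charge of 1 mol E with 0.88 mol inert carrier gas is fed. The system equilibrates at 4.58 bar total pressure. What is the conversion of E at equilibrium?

X = 0.506

Basis: 1 mol E initially; let X = conversion of E. Extent ξ = X.
Species balance: n_E = 1 − X; n_D = 2X; n_I = 0.88 (inert).
Summing: n_T = 1.88 + X.
Mole fractions y_i = n_i/n_T; K_p = p_D^2 / (p_E) with p_i = y_i·P.
Setting this equal to 3.97 bar and taking the physical root (0 < X < 1) gives X = 0.506.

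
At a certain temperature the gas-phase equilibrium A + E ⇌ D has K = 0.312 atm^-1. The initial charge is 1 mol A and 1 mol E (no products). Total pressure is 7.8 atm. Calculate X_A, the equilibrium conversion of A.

X = 0.460

Take 1 mol A as basis and let X be its fractional conversion, so ξ = X.
Mole table: n_A = 1 − X; n_E = 1 − X; n_D = X.
Total moles n_T = 2 − X.
Mole fractions y_i = n_i/n_T; K = p_D / (p_A p_E) with p_i = y_i·P.
This yields a degree-2 equation in X; solving on (0,1), X = 0.460.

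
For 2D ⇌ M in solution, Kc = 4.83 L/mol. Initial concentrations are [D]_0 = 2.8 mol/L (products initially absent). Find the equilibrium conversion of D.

X = 0.825

Let X = conversion of D; extent ξ = 2.8X/2 mol/L.
Concentrations: [D] = 2.8 − 2.8X; [M] = 1.4X.
Kc = [M] / ([D]^2).
This equals 4.83 at X = 0.825 (the root in 0 < X < 1).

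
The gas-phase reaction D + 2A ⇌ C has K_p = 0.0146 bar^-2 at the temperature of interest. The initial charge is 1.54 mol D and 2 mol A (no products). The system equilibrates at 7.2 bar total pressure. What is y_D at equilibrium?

y_D = 0.425

Let X = conversion of A (basis 2 mol A); extent of reaction ξ = X.
Species balance: n_D = 1.54 − X; n_A = 2 − 2X; n_C = X.
Summing: n_T = 3.54 − 2X.
Mole fractions y_i = n_i/n_T; K_p = p_C / (p_D p_A^2) with p_i = y_i·P.
Substituting and setting equal to 0.0146 bar^-2 gives a polynomial in X; the root in (0,1) is X = 0.242.
Then n_D = 1.3, n_T = 3.06, so y_D = 0.425.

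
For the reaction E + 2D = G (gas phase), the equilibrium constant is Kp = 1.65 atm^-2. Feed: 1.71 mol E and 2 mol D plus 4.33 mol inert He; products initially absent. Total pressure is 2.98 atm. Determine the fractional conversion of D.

Basis: 2 mol D initially; let X = conversion of D. Extent ξ = X.
At extent ξ: n_E = 1.71 − X; n_D = 2 − 2X; n_G = X; n_I = 4.33 (inert).
Total moles n_T = 8.04 − 2X.
Mole fractions y_i = n_i/n_T; Kp = p_G / (p_E p_D^2) with p_i = y_i·P.
Setting this equal to 1.65 atm^-2 and taking the physical root (0 < X < 1) gives X = 0.446.

X = 0.446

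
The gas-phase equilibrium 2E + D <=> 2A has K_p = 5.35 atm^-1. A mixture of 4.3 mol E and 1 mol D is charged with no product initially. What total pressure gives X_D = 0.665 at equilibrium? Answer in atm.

P = 0.519 atm

Take 1 mol D as basis and let X be its fractional conversion, so ξ = X.
Mole table: n_E = 4.3 − 2X; n_D = 1 − X; n_A = 2X.
n_T = Σnᵢ = 5.3 − X.
K_p = p_A^2 / (p_E^2 p_D) with p_i = (n_i/n_T)·P.
At X = 0.665: the mole-fraction product g(X) = Π y_i^ν_i = 2.775. Since K_p = g(X)·P^{-1}, P = (g/K_p)^(1/1) = (2.775/5.35)^(1/1) = 0.519 atm.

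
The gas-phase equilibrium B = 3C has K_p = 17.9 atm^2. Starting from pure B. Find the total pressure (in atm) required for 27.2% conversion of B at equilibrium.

Basis: 1 mol B initially; let X = conversion of B. Extent ξ = X.
At extent ξ: n_B = 1 − X; n_C = 3X.
n_T = Σnᵢ = 1 + 2X.
K_p = p_C^3 / (p_B) with p_i = (n_i/n_T)·P.
At X = 0.272: the mole-fraction product g(X) = Π y_i^ν_i = 0.3131. Since K_p = g(X)·P^{2}, P = (K_p/g)^(1/2) = (17.9/0.3131)^(1/2) = 7.56 atm.

P = 7.56 atm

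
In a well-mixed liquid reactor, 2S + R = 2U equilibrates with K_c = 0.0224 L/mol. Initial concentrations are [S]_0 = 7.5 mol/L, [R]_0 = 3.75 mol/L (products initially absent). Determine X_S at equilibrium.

Let X = conversion of S; extent ξ = 7.5X/2 mol/L.
Concentrations: [S] = 7.5 − 7.5X; [R] = 3.75 − 3.75X; [U] = 7.5X.
K_c = [U]^2 / ([S]^2 [R]).
Equating to 0.0224 L/mol: the physical root is X = 0.205.

X = 0.205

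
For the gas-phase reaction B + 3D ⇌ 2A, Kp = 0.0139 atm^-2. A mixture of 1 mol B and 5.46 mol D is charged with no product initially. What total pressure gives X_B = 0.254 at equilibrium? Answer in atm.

P = 2.92 atm

Basis: 1 mol B initially; let X = conversion of B. Extent ξ = X.
Species balance: n_B = 1 − X; n_D = 5.46 − 3X; n_A = 2X.
Summing: n_T = 6.46 − 2X.
Kp = p_A^2 / (p_B p_D^3) with p_i = (n_i/n_T)·P.
At X = 0.254: the mole-fraction product g(X) = Π y_i^ν_i = 0.1182. Since Kp = g(X)·P^{-2}, P = (g/Kp)^(1/2) = (0.1182/0.0139)^(1/2) = 2.92 atm.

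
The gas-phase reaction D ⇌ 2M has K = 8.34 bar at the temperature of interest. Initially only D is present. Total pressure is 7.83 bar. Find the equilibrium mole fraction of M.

y_M = 0.629

Take 1 mol D as basis and let X be its fractional conversion, so ξ = X.
Moles: n_D = 1 − X; n_M = 2X.
n_T = Σnᵢ = 1 + X.
y_i = n_i/n_T, p_i = y_i·P. K = p_M^2 / (p_D).
Substituting and setting equal to 8.34 bar gives a polynomial in X; the root in (0,1) is X = 0.459.
Then n_M = 0.917, n_T = 1.46, so y_M = 0.629.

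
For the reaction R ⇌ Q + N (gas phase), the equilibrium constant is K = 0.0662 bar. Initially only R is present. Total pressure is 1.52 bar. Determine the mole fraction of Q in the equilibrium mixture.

Take 1 mol R as basis and let X be its fractional conversion, so ξ = X.
Moles: n_R = 1 − X; n_Q = X; n_N = X.
n_T = Σnᵢ = 1 + X.
With p_i = (n_i/n_T)P, K = p_Q p_N / (p_R).
Substituting and setting equal to 0.0662 bar gives a polynomial in X; the root in (0,1) is X = 0.204.
Then n_Q = 0.204, n_T = 1.2, so y_Q = 0.170.

y_Q = 0.170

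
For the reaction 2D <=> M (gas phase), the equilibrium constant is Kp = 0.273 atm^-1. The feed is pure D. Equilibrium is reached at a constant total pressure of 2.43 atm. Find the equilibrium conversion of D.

X = 0.477

Basis: 1 mol D initially; let X = conversion of D. Extent ξ = 0.5X.
Moles: n_D = 1 − X; n_M = 0.5X.
Total moles n_T = 1 − 0.5X.
y_i = n_i/n_T, p_i = y_i·P. Kp = p_M / (p_D^2).
Setting this equal to 0.273 atm^-1 and taking the physical root (0 < X < 1) gives X = 0.477.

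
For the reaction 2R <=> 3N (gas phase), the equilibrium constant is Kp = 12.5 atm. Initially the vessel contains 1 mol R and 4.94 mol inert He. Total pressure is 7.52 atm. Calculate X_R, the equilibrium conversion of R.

X = 0.681

Let X = conversion of R (basis 1 mol R); extent of reaction ξ = 0.5X.
Moles: n_R = 1 − X; n_N = 1.5X; n_I = 4.94 (inert).
Summing: n_T = 5.94 + 0.5X.
Mole fractions y_i = n_i/n_T; Kp = p_N^3 / (p_R^2) with p_i = y_i·P.
This yields a degree-3 equation in X; solving on (0,1), X = 0.681.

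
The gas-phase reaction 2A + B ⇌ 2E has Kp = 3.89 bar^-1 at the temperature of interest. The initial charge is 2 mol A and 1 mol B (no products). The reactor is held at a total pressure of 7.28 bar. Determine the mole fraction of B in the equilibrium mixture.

Take 2 mol A as basis and let X be its fractional conversion, so ξ = X.
Moles: n_A = 2 − 2X; n_B = 1 − X; n_E = 2X.
Summing: n_T = 3 − X.
Mole fractions y_i = n_i/n_T; Kp = p_E^2 / (p_A^2 p_B) with p_i = y_i·P.
This yields a degree-3 equation in X; solving on (0,1), X = 0.668.
Then n_B = 0.332, n_T = 2.33, so y_B = 0.142.

y_B = 0.142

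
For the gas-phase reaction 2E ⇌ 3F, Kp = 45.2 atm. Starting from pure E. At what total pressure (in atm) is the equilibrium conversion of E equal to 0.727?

P = 3.54 atm

Let X = conversion of E (basis 1 mol E); extent of reaction ξ = 0.5X.
At extent ξ: n_E = 1 − X; n_F = 1.5X.
Summing: n_T = 1 + 0.5X.
Kp = p_F^3 / (p_E^2) with p_i = (n_i/n_T)·P.
At X = 0.727: the mole-fraction product g(X) = Π y_i^ν_i = 12.76. Since Kp = g(X)·P^{1}, P = (Kp/g)^(1/1) = (45.2/12.76)^(1/1) = 3.54 atm.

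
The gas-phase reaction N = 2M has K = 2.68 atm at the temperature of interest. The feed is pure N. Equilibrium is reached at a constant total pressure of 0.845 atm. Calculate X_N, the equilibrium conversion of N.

Basis: 1 mol N initially; let X = conversion of N. Extent ξ = X.
Moles: n_N = 1 − X; n_M = 2X.
Summing: n_T = 1 + X.
y_i = n_i/n_T, p_i = y_i·P. K = p_M^2 / (p_N).
Setting this equal to 2.68 atm and taking the physical root (0 < X < 1) gives X = 0.665.

X = 0.665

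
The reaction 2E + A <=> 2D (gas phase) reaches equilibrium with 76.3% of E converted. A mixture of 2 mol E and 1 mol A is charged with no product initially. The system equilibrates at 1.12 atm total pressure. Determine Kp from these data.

Kp = 87.3 atm^-1

Take 2 mol E as basis and let X be its fractional conversion, so ξ = X.
Moles: n_E = 2 − 2X; n_A = 1 − X; n_D = 2X.
Total moles n_T = 3 − X.
At X = 0.763: n_E = 0.474, n_A = 0.237, n_D = 1.53, n_T = 2.24.
p_i = (n_i/n_T)·P. Kp = p_D^2 / (p_E^2 p_A) = 87.3 atm^-1.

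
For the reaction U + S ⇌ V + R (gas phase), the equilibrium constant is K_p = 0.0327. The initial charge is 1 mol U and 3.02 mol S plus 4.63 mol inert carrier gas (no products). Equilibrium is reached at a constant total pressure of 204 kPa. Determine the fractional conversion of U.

Take 1 mol U as basis and let X be its fractional conversion, so ξ = X.
Mole table: n_U = 1 − X; n_S = 3.02 − X; n_V = X; n_R = X; n_I = 4.63 (inert).
n_T stays at 8.65 (no change in mole number).
Mole fractions y_i = n_i/n_T; K_p = p_V p_R / (p_U p_S) with p_i = y_i·P.
Equating to 0.0327 and solving on 0 < X < 1: X = 0.259.

X = 0.259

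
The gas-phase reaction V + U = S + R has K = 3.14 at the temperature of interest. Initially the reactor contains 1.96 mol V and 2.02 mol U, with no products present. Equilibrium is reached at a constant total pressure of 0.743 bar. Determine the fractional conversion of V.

X = 0.649

Take 1.96 mol V as basis and let X be its fractional conversion, so ξ = 1.96X.
Moles: n_V = 1.96 − 1.96X; n_U = 2.02 − 1.96X; n_S = 1.96X; n_R = 1.96X.
Since Δν = 0, n_T = 3.98 throughout.
With p_i = (n_i/n_T)P, K = p_S p_R / (p_V p_U).
Substituting and setting equal to 3.14 gives a polynomial in X; the root in (0,1) is X = 0.649.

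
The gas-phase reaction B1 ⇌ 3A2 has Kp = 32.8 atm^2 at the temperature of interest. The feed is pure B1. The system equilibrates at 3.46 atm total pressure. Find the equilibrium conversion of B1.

Let X = conversion of B1 (basis 1 mol B1); extent of reaction ξ = X.
At extent ξ: n_B1 = 1 − X; n_A2 = 3X.
n_T = Σnᵢ = 1 + 2X.
With p_i = (n_i/n_T)P, Kp = p_A2^3 / (p_B1).
Setting this equal to 32.8 atm^2 and taking the physical root (0 < X < 1) gives X = 0.583.

X = 0.583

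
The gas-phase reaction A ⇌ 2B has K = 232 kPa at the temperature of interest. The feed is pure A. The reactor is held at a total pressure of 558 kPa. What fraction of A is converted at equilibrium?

X = 0.307

Let X = conversion of A (basis 1 mol A); extent of reaction ξ = X.
Mole table: n_A = 1 − X; n_B = 2X.
Total moles n_T = 1 + X.
With p_i = (n_i/n_T)P, K = p_B^2 / (p_A).
This yields a degree-2 equation in X; solving on (0,1), X = 0.307.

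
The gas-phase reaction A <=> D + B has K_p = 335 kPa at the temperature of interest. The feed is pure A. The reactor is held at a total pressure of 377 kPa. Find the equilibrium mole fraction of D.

Let X = conversion of A (basis 1 mol A); extent of reaction ξ = X.
Moles: n_A = 1 − X; n_D = X; n_B = X.
n_T = Σnᵢ = 1 + X.
Mole fractions y_i = n_i/n_T; K_p = p_D p_B / (p_A) with p_i = y_i·P.
Equating to 335 kPa and solving on 0 < X < 1: X = 0.686.
Then n_D = 0.686, n_T = 1.69, so y_D = 0.407.

y_D = 0.407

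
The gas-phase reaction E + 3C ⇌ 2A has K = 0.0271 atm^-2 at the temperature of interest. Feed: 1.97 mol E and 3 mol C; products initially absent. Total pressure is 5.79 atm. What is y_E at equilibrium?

Take 3 mol C as basis and let X be its fractional conversion, so ξ = X.
Species balance: n_E = 1.97 − X; n_C = 3 − 3X; n_A = 2X.
Summing: n_T = 4.97 − 2X.
Mole fractions y_i = n_i/n_T; K = p_A^2 / (p_E p_C^3) with p_i = y_i·P.
This yields a degree-4 equation in X; solving on (0,1), X = 0.370.
Then n_E = 1.6, n_T = 4.23, so y_E = 0.378.

y_E = 0.378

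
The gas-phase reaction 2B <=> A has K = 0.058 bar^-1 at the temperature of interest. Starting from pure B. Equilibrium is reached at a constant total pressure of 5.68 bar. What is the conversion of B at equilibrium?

X = 0.343

Let X = conversion of B (basis 1 mol B); extent of reaction ξ = 0.5X.
Mole table: n_B = 1 − X; n_A = 0.5X.
n_T = Σnᵢ = 1 − 0.5X.
Mole fractions y_i = n_i/n_T; K = p_A / (p_B^2) with p_i = y_i·P.
Substituting and setting equal to 0.058 bar^-1 gives a polynomial in X; the root in (0,1) is X = 0.343.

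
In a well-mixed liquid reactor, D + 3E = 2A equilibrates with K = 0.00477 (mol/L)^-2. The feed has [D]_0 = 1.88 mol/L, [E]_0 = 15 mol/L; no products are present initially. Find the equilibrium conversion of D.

X = 0.614

Let X = conversion of D; extent ξ = 1.88·X mol/L.
Concentrations: [D] = 1.88 − 1.88X; [E] = 15 − 5.64X; [A] = 3.76X.
K = [A]^2 / ([D] [E]^3).
This equals 0.00477 at X = 0.614 (the root in 0 < X < 1).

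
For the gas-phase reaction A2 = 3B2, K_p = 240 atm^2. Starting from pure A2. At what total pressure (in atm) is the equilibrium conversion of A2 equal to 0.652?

P = 7.7 atm

Take 1 mol A2 as basis and let X be its fractional conversion, so ξ = X.
Moles: n_A2 = 1 − X; n_B2 = 3X.
n_T = Σnᵢ = 1 + 2X.
K_p = p_B2^3 / (p_A2) with p_i = (n_i/n_T)·P.
At X = 0.652: the mole-fraction product g(X) = Π y_i^ν_i = 4.051. Since K_p = g(X)·P^{2}, P = (K_p/g)^(1/2) = (240/4.051)^(1/2) = 7.7 atm.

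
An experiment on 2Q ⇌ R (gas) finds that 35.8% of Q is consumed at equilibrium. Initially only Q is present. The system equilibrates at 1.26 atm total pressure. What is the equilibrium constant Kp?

Kp = 0.283 atm^-1

Take 1 mol Q as basis and let X be its fractional conversion, so ξ = 0.5X.
At extent ξ: n_Q = 1 − X; n_R = 0.5X.
Total moles n_T = 1 − 0.5X.
At X = 0.358: n_Q = 0.642, n_R = 0.179, n_T = 0.821.
p_i = (n_i/n_T)·P. Kp = p_R / (p_Q^2) = 0.283 atm^-1.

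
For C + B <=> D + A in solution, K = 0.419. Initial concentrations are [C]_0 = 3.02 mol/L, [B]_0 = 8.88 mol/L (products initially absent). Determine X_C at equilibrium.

Let X = conversion of C; extent ξ = 3.02·X mol/L.
Concentrations: [C] = 3.02 − 3.02X; [B] = 8.88 − 3.02X; [D] = 3.02X; [A] = 3.02X.
K = [D] [A] / ([C] [B]).
This equals 0.419 at X = 0.614 (the root in 0 < X < 1).

X = 0.614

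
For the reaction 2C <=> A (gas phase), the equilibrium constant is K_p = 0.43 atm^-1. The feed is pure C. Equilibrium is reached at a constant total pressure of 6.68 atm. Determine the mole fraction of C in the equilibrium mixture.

Basis: 1 mol C initially; let X = conversion of C. Extent ξ = 0.5X.
At extent ξ: n_C = 1 − X; n_A = 0.5X.
Total moles n_T = 1 − 0.5X.
y_i = n_i/n_T, p_i = y_i·P. K_p = p_A / (p_C^2).
Equating to 0.43 atm^-1 and solving on 0 < X < 1: X = 0.717.
Then n_C = 0.283, n_T = 0.641, so y_C = 0.441.

y_C = 0.441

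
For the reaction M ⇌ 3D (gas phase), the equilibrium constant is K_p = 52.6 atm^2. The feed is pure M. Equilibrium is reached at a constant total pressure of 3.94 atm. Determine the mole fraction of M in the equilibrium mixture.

Take 1 mol M as basis and let X be its fractional conversion, so ξ = X.
Moles: n_M = 1 − X; n_D = 3X.
n_T = Σnᵢ = 1 + 2X.
Mole fractions y_i = n_i/n_T; K_p = p_D^3 / (p_M) with p_i = y_i·P.
Substituting and setting equal to 52.6 atm^2 gives a polynomial in X; the root in (0,1) is X = 0.621.
Then n_M = 0.379, n_T = 2.24, so y_M = 0.169.

y_M = 0.169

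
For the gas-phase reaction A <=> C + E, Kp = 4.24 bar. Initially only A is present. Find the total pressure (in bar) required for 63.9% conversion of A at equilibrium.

Basis: 1 mol A initially; let X = conversion of A. Extent ξ = X.
Moles: n_A = 1 − X; n_C = X; n_E = X.
Summing: n_T = 1 + X.
Kp = p_C p_E / (p_A) with p_i = (n_i/n_T)·P.
At X = 0.639: the mole-fraction product g(X) = Π y_i^ν_i = 0.6901. Since Kp = g(X)·P^{1}, P = (Kp/g)^(1/1) = (4.24/0.6901)^(1/1) = 6.14 bar.

P = 6.14 bar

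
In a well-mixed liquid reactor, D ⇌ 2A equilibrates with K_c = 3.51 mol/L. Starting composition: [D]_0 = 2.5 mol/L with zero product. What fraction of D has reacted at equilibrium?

Let X = conversion of D; extent ξ = 2.5·X mol/L.
Concentrations: [D] = 2.5 − 2.5X; [A] = 5X.
K_c = [A]^2 / ([D]).
Equating to 3.51 mol/L: the physical root is X = 0.442.

X = 0.442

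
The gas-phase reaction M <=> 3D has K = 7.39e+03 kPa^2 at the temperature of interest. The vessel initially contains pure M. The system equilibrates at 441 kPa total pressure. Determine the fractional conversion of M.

X = 0.124

Let X = conversion of M (basis 1 mol M); extent of reaction ξ = X.
At extent ξ: n_M = 1 − X; n_D = 3X.
n_T = Σnᵢ = 1 + 2X.
With p_i = (n_i/n_T)P, K = p_D^3 / (p_M).
Setting this equal to 7.39e+03 kPa^2 and taking the physical root (0 < X < 1) gives X = 0.124.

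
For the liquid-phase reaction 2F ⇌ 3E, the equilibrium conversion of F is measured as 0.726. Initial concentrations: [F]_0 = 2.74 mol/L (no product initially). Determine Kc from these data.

Kc = 47.1 mol/L

Let X = conversion of F.
Concentrations: [F] = 2.74 − 2.74X; [E] = 4.11X.
At X = 0.726: [F] = 0.751, [E] = 2.98.
Kc = [E]^3 / ([F]^2) = 47.1 mol/L.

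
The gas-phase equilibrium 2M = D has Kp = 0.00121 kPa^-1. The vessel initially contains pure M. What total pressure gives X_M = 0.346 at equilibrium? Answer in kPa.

P = 276 kPa

Let X = conversion of M (basis 1 mol M); extent of reaction ξ = 0.5X.
Moles: n_M = 1 − X; n_D = 0.5X.
Total moles n_T = 1 − 0.5X.
Kp = p_D / (p_M^2) with p_i = (n_i/n_T)·P.
At X = 0.346: the mole-fraction product g(X) = Π y_i^ν_i = 0.3345. Since Kp = g(X)·P^{-1}, P = (g/Kp)^(1/1) = (0.3345/0.00121)^(1/1) = 276 kPa.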